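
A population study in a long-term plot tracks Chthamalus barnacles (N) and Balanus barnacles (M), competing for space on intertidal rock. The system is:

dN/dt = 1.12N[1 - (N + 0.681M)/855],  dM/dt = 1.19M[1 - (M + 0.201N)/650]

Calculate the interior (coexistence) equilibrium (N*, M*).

N* ≈ 478, M* ≈ 554

Setting both brackets to zero gives the nullclines N + 0.681M = 855 and 0.201N + M = 650.
Substituting M = 650 - 0.201N into the first: N(1 - 0.681·0.201) = 855 - 0.681·650.
So N* = 412/0.863 = 478, and then M* = 650 - 0.201·478 = 554.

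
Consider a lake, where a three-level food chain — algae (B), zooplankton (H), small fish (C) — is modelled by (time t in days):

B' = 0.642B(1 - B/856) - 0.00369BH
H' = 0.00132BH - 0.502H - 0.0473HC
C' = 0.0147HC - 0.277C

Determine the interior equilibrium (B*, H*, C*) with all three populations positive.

B* ≈ 763, H* ≈ 18.8, C* ≈ 10.7

From dC/dt = 0: 0.0147H* = 0.277, so H* = 18.8.
From dB/dt = 0: 0.642(1 - B*/856) = 0.00369·18.8, giving B* = 856·(1 - 0.108) = 763.
From dH/dt = 0: 0.00132·763 - 0.502 = 0.0473C*, so C* = 0.506/0.0473 = 10.7.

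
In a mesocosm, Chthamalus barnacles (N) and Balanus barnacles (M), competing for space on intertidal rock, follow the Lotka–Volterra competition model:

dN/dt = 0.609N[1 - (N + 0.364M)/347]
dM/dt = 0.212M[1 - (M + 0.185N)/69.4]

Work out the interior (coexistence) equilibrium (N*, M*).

N* ≈ 345, M* ≈ 5.58

Setting both brackets to zero gives the nullclines N + 0.364M = 347 and 0.185N + M = 69.4.
Substituting M = 69.4 - 0.185N into the first: N(1 - 0.364·0.185) = 347 - 0.364·69.4.
So N* = 322/0.933 = 345, and then M* = 69.4 - 0.185·345 = 5.58.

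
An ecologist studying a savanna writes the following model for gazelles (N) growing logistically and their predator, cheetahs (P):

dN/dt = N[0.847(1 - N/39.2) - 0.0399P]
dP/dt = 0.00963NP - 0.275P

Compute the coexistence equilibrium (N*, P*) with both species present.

N* ≈ 28.6, P* ≈ 5.76

From dP/dt = 0 with P > 0: 0.00963N* = 0.275, so N* = 28.6.
Substitute into dN/dt = 0: 0.847(1 - 28.6/39.2) = 0.0399P*.
The bracket is 0.272, giving P* = 0.23/0.0399 = 5.76.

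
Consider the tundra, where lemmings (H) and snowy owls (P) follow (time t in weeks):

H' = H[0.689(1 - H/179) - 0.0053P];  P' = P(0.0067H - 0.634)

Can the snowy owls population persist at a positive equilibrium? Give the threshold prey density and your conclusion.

Threshold H = 94.6; K > 94.6, so yes, the predator persists.

The predator equation gives dP/dt > 0 only when H > 0.634/0.0067 = 94.6.
Without the predator, H → K = 179. Since 179 > 94.6, the predator can invade and persist.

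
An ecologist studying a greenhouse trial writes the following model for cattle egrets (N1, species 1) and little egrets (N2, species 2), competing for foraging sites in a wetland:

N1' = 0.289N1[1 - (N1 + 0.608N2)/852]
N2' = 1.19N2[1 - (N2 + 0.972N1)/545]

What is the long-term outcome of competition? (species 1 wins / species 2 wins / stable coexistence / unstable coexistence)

Compare the nullcline intercepts: K1/α12 = 852/0.608 = 1400 > K2 = 545; K2/α21 = 545/0.972 = 561 < K1 = 852.
Since the inequalities point opposite ways, species 1 can invade but species 2 cannot.

species 1 excludes species 2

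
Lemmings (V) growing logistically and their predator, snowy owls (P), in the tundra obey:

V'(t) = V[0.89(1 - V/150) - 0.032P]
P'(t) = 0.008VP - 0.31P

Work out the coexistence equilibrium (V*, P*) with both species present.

From dP/dt = 0 with P > 0: 0.008V* = 0.31, so V* = 38.8.
Substitute into dV/dt = 0: 0.89(1 - 38.8/150) = 0.032P*.
The bracket is 0.742, giving P* = 0.66/0.032 = 20.6.

V* ≈ 38.8, P* ≈ 20.6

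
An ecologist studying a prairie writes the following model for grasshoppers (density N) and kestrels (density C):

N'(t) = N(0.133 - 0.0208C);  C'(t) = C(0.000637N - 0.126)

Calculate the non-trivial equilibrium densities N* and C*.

N* ≈ 198, C* ≈ 6.39

Set dC/dt = 0 with C > 0: 0.000637N - 0.126 = 0, so N* = 0.126/0.000637 = 198.
Set dN/dt = 0 with N > 0: 0.133 - 0.0208C = 0, so C* = 0.133/0.0208 = 6.39.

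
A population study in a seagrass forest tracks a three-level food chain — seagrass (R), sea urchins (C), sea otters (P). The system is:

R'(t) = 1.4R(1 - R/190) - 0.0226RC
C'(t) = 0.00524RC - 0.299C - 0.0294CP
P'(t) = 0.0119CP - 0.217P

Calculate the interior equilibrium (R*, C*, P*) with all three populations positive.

From dP/dt = 0: 0.0119C* = 0.217, so C* = 18.2.
From dR/dt = 0: 1.4(1 - R*/190) = 0.0226·18.2, giving R* = 190·(1 - 0.294) = 134.
From dC/dt = 0: 0.00524·134 - 0.299 = 0.0294P*, so P* = 0.404/0.0294 = 13.7.

R* ≈ 134, C* ≈ 18.2, P* ≈ 13.7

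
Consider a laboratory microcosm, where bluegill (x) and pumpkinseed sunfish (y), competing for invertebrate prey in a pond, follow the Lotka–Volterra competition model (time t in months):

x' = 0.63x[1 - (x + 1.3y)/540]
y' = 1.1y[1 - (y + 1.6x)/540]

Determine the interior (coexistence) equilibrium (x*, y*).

x* ≈ 150, y* ≈ 300

Setting both brackets to zero gives the nullclines x + 1.3y = 540 and 1.6x + y = 540.
Substituting y = 540 - 1.6x into the first: x(1 - 1.3·1.6) = 540 - 1.3·540.
So x* = -162/-1.08 = 150, and then y* = 540 - 1.6·150 = 300.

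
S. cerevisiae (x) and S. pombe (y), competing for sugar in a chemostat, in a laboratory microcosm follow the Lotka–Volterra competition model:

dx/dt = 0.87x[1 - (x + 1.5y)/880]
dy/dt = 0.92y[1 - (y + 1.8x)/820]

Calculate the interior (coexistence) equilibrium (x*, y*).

Setting both brackets to zero gives the nullclines x + 1.5y = 880 and 1.8x + y = 820.
Substituting y = 820 - 1.8x into the first: x(1 - 1.5·1.8) = 880 - 1.5·820.
So x* = -350/-1.7 = 206, and then y* = 820 - 1.8·206 = 449.

x* ≈ 206, y* ≈ 449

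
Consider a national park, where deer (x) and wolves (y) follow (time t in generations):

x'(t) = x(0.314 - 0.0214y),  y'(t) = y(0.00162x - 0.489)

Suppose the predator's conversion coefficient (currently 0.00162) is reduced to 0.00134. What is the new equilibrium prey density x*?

At the interior fixed point, setting dy/dt = 0 with y > 0 fixes x* = (predator death rate)/(xy coefficient) — independent of the other coefficients.
With the change, x* = 0.489/0.00134 = 365; it rises from 302.

x* ≈ 365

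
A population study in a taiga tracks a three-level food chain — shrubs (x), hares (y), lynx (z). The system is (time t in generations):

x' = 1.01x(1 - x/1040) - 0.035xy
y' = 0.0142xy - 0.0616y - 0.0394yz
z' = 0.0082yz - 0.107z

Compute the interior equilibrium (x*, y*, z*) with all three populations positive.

x* ≈ 570, y* ≈ 13, z* ≈ 204

From dz/dt = 0: 0.0082y* = 0.107, so y* = 13.
From dx/dt = 0: 1.01(1 - x*/1040) = 0.035·13, giving x* = 1040·(1 - 0.452) = 570.
From dy/dt = 0: 0.0142·570 - 0.0616 = 0.0394z*, so z* = 8.03/0.0394 = 204.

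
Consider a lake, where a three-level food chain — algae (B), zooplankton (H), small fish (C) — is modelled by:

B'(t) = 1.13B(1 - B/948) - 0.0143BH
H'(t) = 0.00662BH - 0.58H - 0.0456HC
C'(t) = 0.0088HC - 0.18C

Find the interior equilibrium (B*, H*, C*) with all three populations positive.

B* ≈ 703, H* ≈ 20.5, C* ≈ 89.3

From dC/dt = 0: 0.0088H* = 0.18, so H* = 20.5.
From dB/dt = 0: 1.13(1 - B*/948) = 0.0143·20.5, giving B* = 948·(1 - 0.259) = 703.
From dH/dt = 0: 0.00662·703 - 0.58 = 0.0456C*, so C* = 4.07/0.0456 = 89.3.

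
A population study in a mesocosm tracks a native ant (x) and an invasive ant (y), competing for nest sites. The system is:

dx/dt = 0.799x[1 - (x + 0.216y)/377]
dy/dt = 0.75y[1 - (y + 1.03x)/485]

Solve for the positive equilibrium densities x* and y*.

x* ≈ 350, y* ≈ 124

Setting both brackets to zero gives the nullclines x + 0.216y = 377 and 1.03x + y = 485.
Substituting y = 485 - 1.03x into the first: x(1 - 0.216·1.03) = 377 - 0.216·485.
So x* = 272/0.778 = 350, and then y* = 485 - 1.03·350 = 124.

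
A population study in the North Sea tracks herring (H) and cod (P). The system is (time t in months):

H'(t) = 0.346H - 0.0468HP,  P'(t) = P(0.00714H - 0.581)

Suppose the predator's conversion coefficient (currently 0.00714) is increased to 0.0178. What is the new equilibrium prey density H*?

At the interior fixed point, setting dP/dt = 0 with P > 0 fixes H* = (predator death rate)/(HP coefficient) — independent of the other coefficients.
With the change, H* = 0.581/0.0178 = 32.6; it falls from 81.4.

H* ≈ 32.6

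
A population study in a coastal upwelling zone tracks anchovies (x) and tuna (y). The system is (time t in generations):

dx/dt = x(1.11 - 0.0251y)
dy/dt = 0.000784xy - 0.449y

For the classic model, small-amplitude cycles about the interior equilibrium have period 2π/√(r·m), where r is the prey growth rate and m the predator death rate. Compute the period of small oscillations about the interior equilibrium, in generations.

Here r = 1.11 and m = 0.449, so r·m = 0.498.
ω = √0.498 = 0.706 per generation, hence T = 2π/ω ≈ 8.9 generations.

T ≈ 8.9 generations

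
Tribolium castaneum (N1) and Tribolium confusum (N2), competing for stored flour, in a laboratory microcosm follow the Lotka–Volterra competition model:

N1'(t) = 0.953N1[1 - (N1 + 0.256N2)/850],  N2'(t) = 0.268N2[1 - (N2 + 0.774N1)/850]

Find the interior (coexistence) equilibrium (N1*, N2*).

N1* ≈ 789, N2* ≈ 240

Setting both brackets to zero gives the nullclines N1 + 0.256N2 = 850 and 0.774N1 + N2 = 850.
Substituting N2 = 850 - 0.774N1 into the first: N1(1 - 0.256·0.774) = 850 - 0.256·850.
So N1* = 632/0.802 = 789, and then N2* = 850 - 0.774·789 = 240.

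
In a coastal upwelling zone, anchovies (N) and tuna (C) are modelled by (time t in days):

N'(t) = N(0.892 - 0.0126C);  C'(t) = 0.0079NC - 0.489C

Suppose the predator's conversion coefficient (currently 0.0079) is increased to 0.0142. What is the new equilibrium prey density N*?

At the interior fixed point, setting dC/dt = 0 with C > 0 fixes N* = (predator death rate)/(NC coefficient) — independent of the other coefficients.
With the change, N* = 0.489/0.0142 = 34.4; it falls from 61.9.

N* ≈ 34.4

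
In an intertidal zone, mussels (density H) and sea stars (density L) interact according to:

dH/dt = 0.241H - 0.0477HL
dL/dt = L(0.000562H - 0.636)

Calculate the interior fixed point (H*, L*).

Set dL/dt = 0 with L > 0: 0.000562H - 0.636 = 0, so H* = 0.636/0.000562 = 1130.
Set dH/dt = 0 with H > 0: 0.241 - 0.0477L = 0, so L* = 0.241/0.0477 = 5.05.

H* ≈ 1130, L* ≈ 5.05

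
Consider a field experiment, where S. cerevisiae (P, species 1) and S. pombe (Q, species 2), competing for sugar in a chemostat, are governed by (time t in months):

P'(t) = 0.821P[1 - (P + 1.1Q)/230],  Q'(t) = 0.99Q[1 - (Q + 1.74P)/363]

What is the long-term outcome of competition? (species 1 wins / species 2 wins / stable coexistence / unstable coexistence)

unstable coexistence (outcome depends on initial conditions)

Compare the nullcline intercepts: K1/α12 = 230/1.1 = 209 < K2 = 363; K2/α21 = 363/1.74 = 209 < K1 = 230.
Since both are reversed, neither can invade when rare; the interior point is a saddle.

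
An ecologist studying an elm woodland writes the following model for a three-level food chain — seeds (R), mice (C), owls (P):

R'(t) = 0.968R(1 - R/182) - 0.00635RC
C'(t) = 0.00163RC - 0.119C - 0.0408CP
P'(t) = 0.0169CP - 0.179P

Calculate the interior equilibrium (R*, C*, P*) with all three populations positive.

R* ≈ 169, C* ≈ 10.6, P* ≈ 3.85

From dP/dt = 0: 0.0169C* = 0.179, so C* = 10.6.
From dR/dt = 0: 0.968(1 - R*/182) = 0.00635·10.6, giving R* = 182·(1 - 0.0695) = 169.
From dC/dt = 0: 0.00163·169 - 0.119 = 0.0408P*, so P* = 0.157/0.0408 = 3.85.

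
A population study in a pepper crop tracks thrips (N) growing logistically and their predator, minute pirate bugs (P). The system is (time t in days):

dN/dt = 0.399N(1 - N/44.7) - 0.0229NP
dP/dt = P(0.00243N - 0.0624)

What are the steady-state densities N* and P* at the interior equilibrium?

From dP/dt = 0 with P > 0: 0.00243N* = 0.0624, so N* = 25.7.
Substitute into dN/dt = 0: 0.399(1 - 25.7/44.7) = 0.0229P*.
The bracket is 0.426, giving P* = 0.17/0.0229 = 7.41.

N* ≈ 25.7, P* ≈ 7.41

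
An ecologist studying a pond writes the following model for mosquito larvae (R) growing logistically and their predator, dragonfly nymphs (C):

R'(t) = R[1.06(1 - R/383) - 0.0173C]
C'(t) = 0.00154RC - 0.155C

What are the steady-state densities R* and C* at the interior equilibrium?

R* ≈ 101, C* ≈ 45.2

From dC/dt = 0 with C > 0: 0.00154R* = 0.155, so R* = 101.
Substitute into dR/dt = 0: 1.06(1 - 101/383) = 0.0173C*.
The bracket is 0.737, giving C* = 0.781/0.0173 = 45.2.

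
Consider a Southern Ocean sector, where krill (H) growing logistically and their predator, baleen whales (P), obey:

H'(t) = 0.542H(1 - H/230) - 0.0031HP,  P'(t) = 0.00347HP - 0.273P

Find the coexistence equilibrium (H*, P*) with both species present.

H* ≈ 78.7, P* ≈ 115

From dP/dt = 0 with P > 0: 0.00347H* = 0.273, so H* = 78.7.
Substitute into dH/dt = 0: 0.542(1 - 78.7/230) = 0.0031P*.
The bracket is 0.658, giving P* = 0.357/0.0031 = 115.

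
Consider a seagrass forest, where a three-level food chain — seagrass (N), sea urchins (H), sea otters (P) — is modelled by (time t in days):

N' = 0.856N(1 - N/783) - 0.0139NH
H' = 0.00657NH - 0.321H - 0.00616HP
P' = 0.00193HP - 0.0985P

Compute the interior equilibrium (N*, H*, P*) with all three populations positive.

N* ≈ 134, H* ≈ 51, P* ≈ 90.9

From dP/dt = 0: 0.00193H* = 0.0985, so H* = 51.
From dN/dt = 0: 0.856(1 - N*/783) = 0.0139·51, giving N* = 783·(1 - 0.829) = 134.
From dH/dt = 0: 0.00657·134 - 0.321 = 0.00616P*, so P* = 0.56/0.00616 = 90.9.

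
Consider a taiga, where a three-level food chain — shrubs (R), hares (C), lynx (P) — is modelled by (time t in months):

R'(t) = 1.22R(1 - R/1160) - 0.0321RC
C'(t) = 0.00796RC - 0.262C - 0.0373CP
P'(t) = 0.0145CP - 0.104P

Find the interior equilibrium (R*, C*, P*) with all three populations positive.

From dP/dt = 0: 0.0145C* = 0.104, so C* = 7.17.
From dR/dt = 0: 1.22(1 - R*/1160) = 0.0321·7.17, giving R* = 1160·(1 - 0.189) = 941.
From dC/dt = 0: 0.00796·941 - 0.262 = 0.0373P*, so P* = 7.23/0.0373 = 194.

R* ≈ 941, C* ≈ 7.17, P* ≈ 194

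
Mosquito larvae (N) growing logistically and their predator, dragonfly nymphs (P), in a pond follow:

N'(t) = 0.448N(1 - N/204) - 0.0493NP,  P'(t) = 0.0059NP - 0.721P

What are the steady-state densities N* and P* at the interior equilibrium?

From dP/dt = 0 with P > 0: 0.0059N* = 0.721, so N* = 122.
Substitute into dN/dt = 0: 0.448(1 - 122/204) = 0.0493P*.
The bracket is 0.401, giving P* = 0.18/0.0493 = 3.64.

N* ≈ 122, P* ≈ 3.64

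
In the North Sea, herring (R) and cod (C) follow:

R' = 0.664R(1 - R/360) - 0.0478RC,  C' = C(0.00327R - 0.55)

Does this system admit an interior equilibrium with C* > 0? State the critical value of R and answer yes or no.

The predator equation gives dC/dt > 0 only when R > 0.55/0.00327 = 168.
Without the predator, R → K = 360. Since 360 > 168, the predator can invade and persist.

Threshold R = 168; K > 168, so yes, the predator persists.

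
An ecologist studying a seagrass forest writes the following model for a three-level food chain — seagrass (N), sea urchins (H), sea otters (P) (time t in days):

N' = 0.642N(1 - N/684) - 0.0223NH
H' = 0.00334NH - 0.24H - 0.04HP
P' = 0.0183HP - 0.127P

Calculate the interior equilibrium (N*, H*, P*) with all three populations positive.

N* ≈ 519, H* ≈ 6.94, P* ≈ 37.3

From dP/dt = 0: 0.0183H* = 0.127, so H* = 6.94.
From dN/dt = 0: 0.642(1 - N*/684) = 0.0223·6.94, giving N* = 684·(1 - 0.241) = 519.
From dH/dt = 0: 0.00334·519 - 0.24 = 0.04P*, so P* = 1.49/0.04 = 37.3.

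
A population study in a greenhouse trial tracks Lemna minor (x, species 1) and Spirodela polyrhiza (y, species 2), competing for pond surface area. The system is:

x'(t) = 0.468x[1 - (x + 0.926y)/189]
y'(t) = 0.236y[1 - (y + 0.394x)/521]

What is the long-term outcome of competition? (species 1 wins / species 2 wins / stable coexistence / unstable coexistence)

Compare the nullcline intercepts: K1/α12 = 189/0.926 = 204 < K2 = 521; K2/α21 = 521/0.394 = 1320 > K1 = 189.
Since the inequalities point opposite ways, species 2 can invade but species 1 cannot.

species 2 excludes species 1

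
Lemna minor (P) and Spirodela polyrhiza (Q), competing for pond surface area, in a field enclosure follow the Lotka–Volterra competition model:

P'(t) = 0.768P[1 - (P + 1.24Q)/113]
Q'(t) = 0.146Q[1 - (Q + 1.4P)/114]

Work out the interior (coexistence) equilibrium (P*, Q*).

Setting both brackets to zero gives the nullclines P + 1.24Q = 113 and 1.4P + Q = 114.
Substituting Q = 114 - 1.4P into the first: P(1 - 1.24·1.4) = 113 - 1.24·114.
So P* = -28.4/-0.736 = 38.5, and then Q* = 114 - 1.4·38.5 = 60.1.

P* ≈ 38.5, Q* ≈ 60.1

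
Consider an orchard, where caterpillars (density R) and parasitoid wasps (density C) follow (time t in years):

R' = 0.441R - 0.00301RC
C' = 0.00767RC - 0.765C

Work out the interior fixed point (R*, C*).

R* ≈ 99.7, C* ≈ 147

Set dC/dt = 0 with C > 0: 0.00767R - 0.765 = 0, so R* = 0.765/0.00767 = 99.7.
Set dR/dt = 0 with R > 0: 0.441 - 0.00301C = 0, so C* = 0.441/0.00301 = 147.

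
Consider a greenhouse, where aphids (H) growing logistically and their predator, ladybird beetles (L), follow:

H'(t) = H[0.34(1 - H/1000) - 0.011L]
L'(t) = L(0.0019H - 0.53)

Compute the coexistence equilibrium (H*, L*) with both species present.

H* ≈ 279, L* ≈ 22.3

From dL/dt = 0 with L > 0: 0.0019H* = 0.53, so H* = 279.
Substitute into dH/dt = 0: 0.34(1 - 279/1000) = 0.011L*.
The bracket is 0.721, giving L* = 0.245/0.011 = 22.3.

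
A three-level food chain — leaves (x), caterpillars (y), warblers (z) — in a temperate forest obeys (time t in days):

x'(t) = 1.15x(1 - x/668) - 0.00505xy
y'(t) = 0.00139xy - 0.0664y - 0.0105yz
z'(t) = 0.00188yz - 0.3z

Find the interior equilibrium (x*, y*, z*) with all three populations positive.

From dz/dt = 0: 0.00188y* = 0.3, so y* = 160.
From dx/dt = 0: 1.15(1 - x*/668) = 0.00505·160, giving x* = 668·(1 - 0.701) = 200.
From dy/dt = 0: 0.00139·200 - 0.0664 = 0.0105z*, so z* = 0.211/0.0105 = 20.1.

x* ≈ 200, y* ≈ 160, z* ≈ 20.1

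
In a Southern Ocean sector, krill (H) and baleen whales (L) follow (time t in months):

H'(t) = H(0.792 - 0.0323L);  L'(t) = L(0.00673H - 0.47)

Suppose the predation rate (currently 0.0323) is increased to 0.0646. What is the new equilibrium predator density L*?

At the interior fixed point, setting dH/dt = 0 with H > 0 fixes L* = (prey growth rate)/(HL coefficient) — independent of the other coefficients.
With the change, L* = 0.792/0.0646 = 12.3; it falls from 24.5.

L* ≈ 12.3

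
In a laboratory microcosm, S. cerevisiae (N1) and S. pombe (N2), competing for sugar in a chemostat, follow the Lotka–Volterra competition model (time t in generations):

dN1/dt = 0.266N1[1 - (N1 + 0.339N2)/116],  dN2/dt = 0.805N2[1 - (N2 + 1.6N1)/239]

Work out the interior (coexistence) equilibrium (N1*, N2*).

N1* ≈ 76.4, N2* ≈ 117

Setting both brackets to zero gives the nullclines N1 + 0.339N2 = 116 and 1.6N1 + N2 = 239.
Substituting N2 = 239 - 1.6N1 into the first: N1(1 - 0.339·1.6) = 116 - 0.339·239.
So N1* = 35/0.458 = 76.4, and then N2* = 239 - 1.6·76.4 = 117.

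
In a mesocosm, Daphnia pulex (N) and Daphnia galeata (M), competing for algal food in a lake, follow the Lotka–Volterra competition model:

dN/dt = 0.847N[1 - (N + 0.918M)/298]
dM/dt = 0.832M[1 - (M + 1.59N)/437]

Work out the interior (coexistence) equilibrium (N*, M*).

Setting both brackets to zero gives the nullclines N + 0.918M = 298 and 1.59N + M = 437.
Substituting M = 437 - 1.59N into the first: N(1 - 0.918·1.59) = 298 - 0.918·437.
So N* = -103/-0.46 = 224, and then M* = 437 - 1.59·224 = 80.1.

N* ≈ 224, M* ≈ 80.1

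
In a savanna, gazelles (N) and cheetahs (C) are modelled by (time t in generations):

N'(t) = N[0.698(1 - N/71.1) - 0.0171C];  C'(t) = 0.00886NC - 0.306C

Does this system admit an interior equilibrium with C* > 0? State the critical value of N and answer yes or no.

Threshold N = 34.5; K > 34.5, so yes, the predator persists.

The predator equation gives dC/dt > 0 only when N > 0.306/0.00886 = 34.5.
Without the predator, N → K = 71.1. Since 71.1 > 34.5, the predator can invade and persist.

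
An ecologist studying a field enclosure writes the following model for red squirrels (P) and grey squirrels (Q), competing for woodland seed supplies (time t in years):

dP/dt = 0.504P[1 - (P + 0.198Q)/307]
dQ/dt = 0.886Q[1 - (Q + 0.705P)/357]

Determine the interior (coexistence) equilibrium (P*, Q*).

Setting both brackets to zero gives the nullclines P + 0.198Q = 307 and 0.705P + Q = 357.
Substituting Q = 357 - 0.705P into the first: P(1 - 0.198·0.705) = 307 - 0.198·357.
So P* = 236/0.86 = 275, and then Q* = 357 - 0.705·275 = 163.

P* ≈ 275, Q* ≈ 163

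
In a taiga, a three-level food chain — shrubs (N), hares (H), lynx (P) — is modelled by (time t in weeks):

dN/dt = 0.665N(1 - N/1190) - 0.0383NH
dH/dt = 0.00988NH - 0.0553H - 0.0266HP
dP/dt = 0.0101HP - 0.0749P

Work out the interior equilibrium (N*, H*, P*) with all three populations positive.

From dP/dt = 0: 0.0101H* = 0.0749, so H* = 7.42.
From dN/dt = 0: 0.665(1 - N*/1190) = 0.0383·7.42, giving N* = 1190·(1 - 0.427) = 682.
From dH/dt = 0: 0.00988·682 - 0.0553 = 0.0266P*, so P* = 6.68/0.0266 = 251.

N* ≈ 682, H* ≈ 7.42, P* ≈ 251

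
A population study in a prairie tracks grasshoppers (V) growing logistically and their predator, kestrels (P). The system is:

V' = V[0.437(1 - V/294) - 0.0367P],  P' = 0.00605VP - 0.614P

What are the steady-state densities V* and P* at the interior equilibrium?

From dP/dt = 0 with P > 0: 0.00605V* = 0.614, so V* = 101.
Substitute into dV/dt = 0: 0.437(1 - 101/294) = 0.0367P*.
The bracket is 0.655, giving P* = 0.286/0.0367 = 7.8.

V* ≈ 101, P* ≈ 7.8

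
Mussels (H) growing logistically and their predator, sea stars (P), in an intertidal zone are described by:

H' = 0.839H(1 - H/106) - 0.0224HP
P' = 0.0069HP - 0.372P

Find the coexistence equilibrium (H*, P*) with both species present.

H* ≈ 53.9, P* ≈ 18.4

From dP/dt = 0 with P > 0: 0.0069H* = 0.372, so H* = 53.9.
Substitute into dH/dt = 0: 0.839(1 - 53.9/106) = 0.0224P*.
The bracket is 0.491, giving P* = 0.412/0.0224 = 18.4.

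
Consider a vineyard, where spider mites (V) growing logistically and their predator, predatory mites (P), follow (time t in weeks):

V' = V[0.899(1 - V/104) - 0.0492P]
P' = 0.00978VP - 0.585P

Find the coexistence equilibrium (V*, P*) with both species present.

From dP/dt = 0 with P > 0: 0.00978V* = 0.585, so V* = 59.8.
Substitute into dV/dt = 0: 0.899(1 - 59.8/104) = 0.0492P*.
The bracket is 0.425, giving P* = 0.382/0.0492 = 7.76.

V* ≈ 59.8, P* ≈ 7.76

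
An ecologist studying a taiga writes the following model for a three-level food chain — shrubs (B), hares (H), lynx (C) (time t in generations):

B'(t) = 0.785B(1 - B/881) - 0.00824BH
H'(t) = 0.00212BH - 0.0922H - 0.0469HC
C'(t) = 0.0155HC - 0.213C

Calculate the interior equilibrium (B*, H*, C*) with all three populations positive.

B* ≈ 754, H* ≈ 13.7, C* ≈ 32.1

From dC/dt = 0: 0.0155H* = 0.213, so H* = 13.7.
From dB/dt = 0: 0.785(1 - B*/881) = 0.00824·13.7, giving B* = 881·(1 - 0.144) = 754.
From dH/dt = 0: 0.00212·754 - 0.0922 = 0.0469C*, so C* = 1.51/0.0469 = 32.1.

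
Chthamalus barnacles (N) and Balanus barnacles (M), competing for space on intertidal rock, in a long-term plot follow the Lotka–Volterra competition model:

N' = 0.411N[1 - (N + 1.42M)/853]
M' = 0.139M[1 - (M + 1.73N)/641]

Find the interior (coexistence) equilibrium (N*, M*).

N* ≈ 39.3, M* ≈ 573

Setting both brackets to zero gives the nullclines N + 1.42M = 853 and 1.73N + M = 641.
Substituting M = 641 - 1.73N into the first: N(1 - 1.42·1.73) = 853 - 1.42·641.
So N* = -57.2/-1.46 = 39.3, and then M* = 641 - 1.73·39.3 = 573.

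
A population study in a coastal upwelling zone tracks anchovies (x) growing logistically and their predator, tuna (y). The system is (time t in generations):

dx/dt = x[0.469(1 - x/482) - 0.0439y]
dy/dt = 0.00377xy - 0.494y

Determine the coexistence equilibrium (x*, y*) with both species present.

From dy/dt = 0 with y > 0: 0.00377x* = 0.494, so x* = 131.
Substitute into dx/dt = 0: 0.469(1 - 131/482) = 0.0439y*.
The bracket is 0.728, giving y* = 0.341/0.0439 = 7.78.

x* ≈ 131, y* ≈ 7.78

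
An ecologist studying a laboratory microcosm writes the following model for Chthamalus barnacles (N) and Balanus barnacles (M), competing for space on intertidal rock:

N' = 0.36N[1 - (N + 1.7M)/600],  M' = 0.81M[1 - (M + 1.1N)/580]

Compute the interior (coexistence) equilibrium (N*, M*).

N* ≈ 444, M* ≈ 92

Setting both brackets to zero gives the nullclines N + 1.7M = 600 and 1.1N + M = 580.
Substituting M = 580 - 1.1N into the first: N(1 - 1.7·1.1) = 600 - 1.7·580.
So N* = -386/-0.87 = 444, and then M* = 580 - 1.1·444 = 92.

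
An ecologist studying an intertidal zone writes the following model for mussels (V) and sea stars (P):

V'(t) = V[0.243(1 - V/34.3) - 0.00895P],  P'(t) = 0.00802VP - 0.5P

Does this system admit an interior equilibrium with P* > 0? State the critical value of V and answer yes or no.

Threshold V = 62.3; K < 62.3, so no, the predator goes extinct.

The predator equation gives dP/dt > 0 only when V > 0.5/0.00802 = 62.3.
Without the predator, V → K = 34.3. Since 34.3 < 62.3, the predator cannot invade.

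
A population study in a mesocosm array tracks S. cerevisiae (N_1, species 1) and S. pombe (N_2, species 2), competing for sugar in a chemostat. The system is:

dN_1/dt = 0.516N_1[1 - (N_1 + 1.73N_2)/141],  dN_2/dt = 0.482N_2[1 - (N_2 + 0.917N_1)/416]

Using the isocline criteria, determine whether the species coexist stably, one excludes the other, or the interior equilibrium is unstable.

Compare the nullcline intercepts: K1/α12 = 141/1.73 = 81.5 < K2 = 416; K2/α21 = 416/0.917 = 454 > K1 = 141.
Since the inequalities point opposite ways, species 2 can invade but species 1 cannot.

species 2 excludes species 1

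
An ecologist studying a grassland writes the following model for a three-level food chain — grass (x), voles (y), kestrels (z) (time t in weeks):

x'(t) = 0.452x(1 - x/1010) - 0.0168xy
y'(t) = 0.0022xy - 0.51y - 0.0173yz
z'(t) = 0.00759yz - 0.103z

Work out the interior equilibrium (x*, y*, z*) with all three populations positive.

From dz/dt = 0: 0.00759y* = 0.103, so y* = 13.6.
From dx/dt = 0: 0.452(1 - x*/1010) = 0.0168·13.6, giving x* = 1010·(1 - 0.504) = 501.
From dy/dt = 0: 0.0022·501 - 0.51 = 0.0173z*, so z* = 0.591/0.0173 = 34.2.

x* ≈ 501, y* ≈ 13.6, z* ≈ 34.2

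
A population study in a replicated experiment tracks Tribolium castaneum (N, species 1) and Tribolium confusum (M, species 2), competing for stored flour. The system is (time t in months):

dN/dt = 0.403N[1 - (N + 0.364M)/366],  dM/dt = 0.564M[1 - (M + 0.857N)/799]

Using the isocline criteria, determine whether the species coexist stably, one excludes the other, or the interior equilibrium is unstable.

stable coexistence

Compare the nullcline intercepts: K1/α12 = 366/0.364 = 1010 > K2 = 799; K2/α21 = 799/0.857 = 932 > K1 = 366.
Since both inequalities hold, each species can invade when rare, so the interior equilibrium is stable.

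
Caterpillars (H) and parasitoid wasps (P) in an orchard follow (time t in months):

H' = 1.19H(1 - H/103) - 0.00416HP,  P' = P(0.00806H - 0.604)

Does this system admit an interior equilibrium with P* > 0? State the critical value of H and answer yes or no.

The predator equation gives dP/dt > 0 only when H > 0.604/0.00806 = 74.9.
Without the predator, H → K = 103. Since 103 > 74.9, the predator can invade and persist.

Threshold H = 74.9; K > 74.9, so yes, the predator persists.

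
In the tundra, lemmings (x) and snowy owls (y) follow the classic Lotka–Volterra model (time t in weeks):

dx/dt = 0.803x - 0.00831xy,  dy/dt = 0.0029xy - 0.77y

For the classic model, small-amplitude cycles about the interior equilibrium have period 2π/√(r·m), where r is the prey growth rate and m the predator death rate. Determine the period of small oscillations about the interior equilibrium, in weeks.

Here r = 0.803 and m = 0.77, so r·m = 0.618.
ω = √0.618 = 0.786 per week, hence T = 2π/ω ≈ 7.99 weeks.

T ≈ 7.99 weeks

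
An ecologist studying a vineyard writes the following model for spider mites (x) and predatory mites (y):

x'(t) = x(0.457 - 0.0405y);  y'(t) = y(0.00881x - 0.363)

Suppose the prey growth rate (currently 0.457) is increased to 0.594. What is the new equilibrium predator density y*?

At the interior fixed point, setting dx/dt = 0 with x > 0 fixes y* = (prey growth rate)/(xy coefficient) — independent of the other coefficients.
With the change, y* = 0.594/0.0405 = 14.7; it rises from 11.3.

y* ≈ 14.7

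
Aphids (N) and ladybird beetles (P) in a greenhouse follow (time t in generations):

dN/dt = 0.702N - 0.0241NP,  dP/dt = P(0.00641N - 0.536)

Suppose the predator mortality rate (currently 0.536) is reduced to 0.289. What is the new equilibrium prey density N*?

N* ≈ 45.1

At the interior fixed point, setting dP/dt = 0 with P > 0 fixes N* = (predator death rate)/(NP coefficient) — independent of the other coefficients.
With the change, N* = 0.289/0.00641 = 45.1; it falls from 83.6.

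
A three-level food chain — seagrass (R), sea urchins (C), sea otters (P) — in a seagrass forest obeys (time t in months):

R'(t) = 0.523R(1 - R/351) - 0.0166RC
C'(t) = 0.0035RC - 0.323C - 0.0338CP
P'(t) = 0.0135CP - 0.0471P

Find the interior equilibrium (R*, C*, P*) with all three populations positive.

From dP/dt = 0: 0.0135C* = 0.0471, so C* = 3.49.
From dR/dt = 0: 0.523(1 - R*/351) = 0.0166·3.49, giving R* = 351·(1 - 0.111) = 312.
From dC/dt = 0: 0.0035·312 - 0.323 = 0.0338P*, so P* = 0.769/0.0338 = 22.8.

R* ≈ 312, C* ≈ 3.49, P* ≈ 22.8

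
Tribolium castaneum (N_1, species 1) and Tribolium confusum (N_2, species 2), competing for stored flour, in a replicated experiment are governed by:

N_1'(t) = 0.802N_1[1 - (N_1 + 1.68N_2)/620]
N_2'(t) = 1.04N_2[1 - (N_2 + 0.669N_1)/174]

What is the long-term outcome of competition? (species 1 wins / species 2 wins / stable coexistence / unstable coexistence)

species 1 excludes species 2

Compare the nullcline intercepts: K1/α12 = 620/1.68 = 369 > K2 = 174; K2/α21 = 174/0.669 = 260 < K1 = 620.
Since the inequalities point opposite ways, species 1 can invade but species 2 cannot.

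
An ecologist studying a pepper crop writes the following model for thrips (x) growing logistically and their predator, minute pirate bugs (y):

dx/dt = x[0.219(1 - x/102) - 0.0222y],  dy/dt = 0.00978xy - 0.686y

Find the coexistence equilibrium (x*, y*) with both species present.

x* ≈ 70.1, y* ≈ 3.08

From dy/dt = 0 with y > 0: 0.00978x* = 0.686, so x* = 70.1.
Substitute into dx/dt = 0: 0.219(1 - 70.1/102) = 0.0222y*.
The bracket is 0.312, giving y* = 0.0684/0.0222 = 3.08.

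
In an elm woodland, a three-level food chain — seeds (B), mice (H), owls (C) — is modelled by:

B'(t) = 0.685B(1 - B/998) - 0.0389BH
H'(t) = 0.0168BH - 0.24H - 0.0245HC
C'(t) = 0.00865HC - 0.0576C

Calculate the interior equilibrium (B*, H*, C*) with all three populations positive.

B* ≈ 621, H* ≈ 6.66, C* ≈ 416

From dC/dt = 0: 0.00865H* = 0.0576, so H* = 6.66.
From dB/dt = 0: 0.685(1 - B*/998) = 0.0389·6.66, giving B* = 998·(1 - 0.378) = 621.
From dH/dt = 0: 0.0168·621 - 0.24 = 0.0245C*, so C* = 10.2/0.0245 = 416.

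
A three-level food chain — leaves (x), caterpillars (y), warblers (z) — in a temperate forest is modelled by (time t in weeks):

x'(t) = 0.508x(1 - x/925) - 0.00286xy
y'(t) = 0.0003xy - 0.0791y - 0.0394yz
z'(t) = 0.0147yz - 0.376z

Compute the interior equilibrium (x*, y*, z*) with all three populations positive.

From dz/dt = 0: 0.0147y* = 0.376, so y* = 25.6.
From dx/dt = 0: 0.508(1 - x*/925) = 0.00286·25.6, giving x* = 925·(1 - 0.144) = 792.
From dy/dt = 0: 0.0003·792 - 0.0791 = 0.0394z*, so z* = 0.158/0.0394 = 4.02.

x* ≈ 792, y* ≈ 25.6, z* ≈ 4.02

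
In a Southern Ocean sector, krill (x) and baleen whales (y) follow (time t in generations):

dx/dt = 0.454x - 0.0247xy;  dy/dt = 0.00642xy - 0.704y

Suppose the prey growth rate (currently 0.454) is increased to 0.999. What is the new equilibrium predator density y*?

At the interior fixed point, setting dx/dt = 0 with x > 0 fixes y* = (prey growth rate)/(xy coefficient) — independent of the other coefficients.
With the change, y* = 0.999/0.0247 = 40.4; it rises from 18.4.

y* ≈ 40.4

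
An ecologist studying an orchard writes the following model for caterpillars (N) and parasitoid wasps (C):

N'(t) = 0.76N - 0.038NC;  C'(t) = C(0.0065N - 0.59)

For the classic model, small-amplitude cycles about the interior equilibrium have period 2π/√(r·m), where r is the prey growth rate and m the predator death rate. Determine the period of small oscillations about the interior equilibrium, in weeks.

T ≈ 9.38 weeks

Here r = 0.76 and m = 0.59, so r·m = 0.448.
ω = √0.448 = 0.67 per week, hence T = 2π/ω ≈ 9.38 weeks.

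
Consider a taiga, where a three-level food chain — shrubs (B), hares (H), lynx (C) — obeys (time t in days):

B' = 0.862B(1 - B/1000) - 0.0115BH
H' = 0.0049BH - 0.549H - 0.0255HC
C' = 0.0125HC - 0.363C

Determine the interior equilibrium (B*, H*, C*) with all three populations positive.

B* ≈ 613, H* ≈ 29, C* ≈ 96.2

From dC/dt = 0: 0.0125H* = 0.363, so H* = 29.
From dB/dt = 0: 0.862(1 - B*/1000) = 0.0115·29, giving B* = 1000·(1 - 0.387) = 613.
From dH/dt = 0: 0.0049·613 - 0.549 = 0.0255C*, so C* = 2.45/0.0255 = 96.2.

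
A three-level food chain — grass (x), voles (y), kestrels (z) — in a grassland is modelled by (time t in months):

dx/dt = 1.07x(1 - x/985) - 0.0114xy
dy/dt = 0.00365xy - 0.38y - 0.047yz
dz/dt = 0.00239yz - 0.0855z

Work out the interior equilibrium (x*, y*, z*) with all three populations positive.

x* ≈ 610, y* ≈ 35.8, z* ≈ 39.3

From dz/dt = 0: 0.00239y* = 0.0855, so y* = 35.8.
From dx/dt = 0: 1.07(1 - x*/985) = 0.0114·35.8, giving x* = 985·(1 - 0.381) = 610.
From dy/dt = 0: 0.00365·610 - 0.38 = 0.047z*, so z* = 1.84/0.047 = 39.3.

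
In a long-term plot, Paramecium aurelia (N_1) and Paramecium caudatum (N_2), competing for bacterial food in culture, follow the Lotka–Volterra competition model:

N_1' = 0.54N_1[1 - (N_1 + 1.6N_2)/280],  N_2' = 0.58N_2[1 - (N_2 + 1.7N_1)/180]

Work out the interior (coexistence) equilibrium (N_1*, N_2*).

N_1* ≈ 4.65, N_2* ≈ 172

Setting both brackets to zero gives the nullclines N_1 + 1.6N_2 = 280 and 1.7N_1 + N_2 = 180.
Substituting N_2 = 180 - 1.7N_1 into the first: N_1(1 - 1.6·1.7) = 280 - 1.6·180.
So N_1* = -8/-1.72 = 4.65, and then N_2* = 180 - 1.7·4.65 = 172.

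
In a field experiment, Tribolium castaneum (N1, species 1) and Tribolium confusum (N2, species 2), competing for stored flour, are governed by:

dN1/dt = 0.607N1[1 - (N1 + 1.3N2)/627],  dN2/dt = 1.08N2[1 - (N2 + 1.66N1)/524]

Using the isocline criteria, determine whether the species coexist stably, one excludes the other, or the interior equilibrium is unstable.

Compare the nullcline intercepts: K1/α12 = 627/1.3 = 482 < K2 = 524; K2/α21 = 524/1.66 = 316 < K1 = 627.
Since both are reversed, neither can invade when rare; the interior point is a saddle.

unstable coexistence (outcome depends on initial conditions)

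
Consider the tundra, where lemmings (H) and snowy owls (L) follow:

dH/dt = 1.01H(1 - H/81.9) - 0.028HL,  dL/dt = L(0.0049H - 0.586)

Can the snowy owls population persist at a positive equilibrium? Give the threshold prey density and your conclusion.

Threshold H = 120; K < 120, so no, the predator goes extinct.

The predator equation gives dL/dt > 0 only when H > 0.586/0.0049 = 120.
Without the predator, H → K = 81.9. Since 81.9 < 120, the predator cannot invade.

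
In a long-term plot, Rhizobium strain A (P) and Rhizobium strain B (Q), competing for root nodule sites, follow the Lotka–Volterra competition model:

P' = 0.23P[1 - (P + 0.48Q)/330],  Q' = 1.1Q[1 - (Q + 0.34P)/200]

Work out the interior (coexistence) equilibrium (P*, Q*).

P* ≈ 280, Q* ≈ 105

Setting both brackets to zero gives the nullclines P + 0.48Q = 330 and 0.34P + Q = 200.
Substituting Q = 200 - 0.34P into the first: P(1 - 0.48·0.34) = 330 - 0.48·200.
So P* = 234/0.837 = 280, and then Q* = 200 - 0.34·280 = 105.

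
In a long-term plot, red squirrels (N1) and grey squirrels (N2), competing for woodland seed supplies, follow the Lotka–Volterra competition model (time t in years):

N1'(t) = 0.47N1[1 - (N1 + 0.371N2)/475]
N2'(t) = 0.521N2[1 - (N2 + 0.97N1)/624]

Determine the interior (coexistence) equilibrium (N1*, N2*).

Setting both brackets to zero gives the nullclines N1 + 0.371N2 = 475 and 0.97N1 + N2 = 624.
Substituting N2 = 624 - 0.97N1 into the first: N1(1 - 0.371·0.97) = 475 - 0.371·624.
So N1* = 243/0.64 = 380, and then N2* = 624 - 0.97·380 = 255.

N1* ≈ 380, N2* ≈ 255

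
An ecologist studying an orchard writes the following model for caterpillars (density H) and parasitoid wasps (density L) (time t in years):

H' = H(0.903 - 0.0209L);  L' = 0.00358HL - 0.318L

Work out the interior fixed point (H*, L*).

H* ≈ 88.8, L* ≈ 43.2

Set dL/dt = 0 with L > 0: 0.00358H - 0.318 = 0, so H* = 0.318/0.00358 = 88.8.
Set dH/dt = 0 with H > 0: 0.903 - 0.0209L = 0, so L* = 0.903/0.0209 = 43.2.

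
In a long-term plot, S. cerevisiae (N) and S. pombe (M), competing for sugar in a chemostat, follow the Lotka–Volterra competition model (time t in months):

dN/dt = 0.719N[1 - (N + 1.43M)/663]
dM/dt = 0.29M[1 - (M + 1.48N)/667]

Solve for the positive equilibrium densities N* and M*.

Setting both brackets to zero gives the nullclines N + 1.43M = 663 and 1.48N + M = 667.
Substituting M = 667 - 1.48N into the first: N(1 - 1.43·1.48) = 663 - 1.43·667.
So N* = -291/-1.12 = 260, and then M* = 667 - 1.48·260 = 281.

N* ≈ 260, M* ≈ 281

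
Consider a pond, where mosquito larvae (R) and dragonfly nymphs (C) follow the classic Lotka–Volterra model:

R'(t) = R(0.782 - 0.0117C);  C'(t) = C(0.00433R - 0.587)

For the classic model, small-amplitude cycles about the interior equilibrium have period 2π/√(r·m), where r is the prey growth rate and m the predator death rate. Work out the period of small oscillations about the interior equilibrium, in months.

Here r = 0.782 and m = 0.587, so r·m = 0.459.
ω = √0.459 = 0.678 per month, hence T = 2π/ω ≈ 9.27 months.

T ≈ 9.27 months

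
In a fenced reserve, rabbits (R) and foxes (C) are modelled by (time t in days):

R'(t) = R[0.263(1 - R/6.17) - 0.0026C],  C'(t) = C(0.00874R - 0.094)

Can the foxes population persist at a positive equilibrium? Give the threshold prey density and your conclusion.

Threshold R = 10.8; K < 10.8, so no, the predator goes extinct.

The predator equation gives dC/dt > 0 only when R > 0.094/0.00874 = 10.8.
Without the predator, R → K = 6.17. Since 6.17 < 10.8, the predator cannot invade.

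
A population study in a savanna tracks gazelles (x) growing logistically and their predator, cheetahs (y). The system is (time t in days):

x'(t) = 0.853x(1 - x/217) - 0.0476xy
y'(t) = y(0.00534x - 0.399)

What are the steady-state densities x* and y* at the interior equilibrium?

From dy/dt = 0 with y > 0: 0.00534x* = 0.399, so x* = 74.7.
Substitute into dx/dt = 0: 0.853(1 - 74.7/217) = 0.0476y*.
The bracket is 0.656, giving y* = 0.559/0.0476 = 11.7.

x* ≈ 74.7, y* ≈ 11.7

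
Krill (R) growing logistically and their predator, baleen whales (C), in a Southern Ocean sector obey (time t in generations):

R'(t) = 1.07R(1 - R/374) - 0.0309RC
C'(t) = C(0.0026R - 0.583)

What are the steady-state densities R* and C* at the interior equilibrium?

R* ≈ 224, C* ≈ 13.9

From dC/dt = 0 with C > 0: 0.0026R* = 0.583, so R* = 224.
Substitute into dR/dt = 0: 1.07(1 - 224/374) = 0.0309C*.
The bracket is 0.4, giving C* = 0.428/0.0309 = 13.9.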